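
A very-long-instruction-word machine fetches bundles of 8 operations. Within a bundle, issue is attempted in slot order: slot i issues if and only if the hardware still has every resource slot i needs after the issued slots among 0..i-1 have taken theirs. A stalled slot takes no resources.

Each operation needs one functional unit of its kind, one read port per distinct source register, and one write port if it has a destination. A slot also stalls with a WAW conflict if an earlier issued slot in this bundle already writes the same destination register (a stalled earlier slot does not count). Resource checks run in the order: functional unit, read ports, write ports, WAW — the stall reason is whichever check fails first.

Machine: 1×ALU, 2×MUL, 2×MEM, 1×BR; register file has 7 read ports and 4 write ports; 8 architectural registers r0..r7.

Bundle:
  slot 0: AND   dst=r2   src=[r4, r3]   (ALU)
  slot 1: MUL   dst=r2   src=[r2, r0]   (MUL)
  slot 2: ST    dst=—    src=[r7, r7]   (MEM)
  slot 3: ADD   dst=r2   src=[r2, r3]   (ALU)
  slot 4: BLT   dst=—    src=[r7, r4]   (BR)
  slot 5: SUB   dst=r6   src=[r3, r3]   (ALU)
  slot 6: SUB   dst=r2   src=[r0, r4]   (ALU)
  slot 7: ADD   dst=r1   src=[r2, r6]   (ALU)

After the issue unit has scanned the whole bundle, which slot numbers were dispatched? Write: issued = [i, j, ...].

issued = [0, 2, 4]

[0] ALU needs rd=2 wr=1: ok; after: ALU=0 MUL=2 MEM=2 BR=1, R=5, W=3
[1] MUL needs rd=2 wr=1: WAW; after: ALU=0 MUL=2 MEM=2 BR=1, R=5, W=3
[2] MEM needs rd=1 wr=0: ok; after: ALU=0 MUL=2 MEM=1 BR=1, R=4, W=3
[3] ALU needs rd=2 wr=1: FU; after: ALU=0 MUL=2 MEM=1 BR=1, R=4, W=3
[4] BR needs rd=2 wr=0: ok; after: ALU=0 MUL=2 MEM=1 BR=0, R=2, W=3
[5] ALU needs rd=1 wr=1: FU; after: ALU=0 MUL=2 MEM=1 BR=0, R=2, W=3
[6] ALU needs rd=2 wr=1: FU; after: ALU=0 MUL=2 MEM=1 BR=0, R=2, W=3
[7] ALU needs rd=2 wr=1: FU; after: ALU=0 MUL=2 MEM=1 BR=0, R=2, W=3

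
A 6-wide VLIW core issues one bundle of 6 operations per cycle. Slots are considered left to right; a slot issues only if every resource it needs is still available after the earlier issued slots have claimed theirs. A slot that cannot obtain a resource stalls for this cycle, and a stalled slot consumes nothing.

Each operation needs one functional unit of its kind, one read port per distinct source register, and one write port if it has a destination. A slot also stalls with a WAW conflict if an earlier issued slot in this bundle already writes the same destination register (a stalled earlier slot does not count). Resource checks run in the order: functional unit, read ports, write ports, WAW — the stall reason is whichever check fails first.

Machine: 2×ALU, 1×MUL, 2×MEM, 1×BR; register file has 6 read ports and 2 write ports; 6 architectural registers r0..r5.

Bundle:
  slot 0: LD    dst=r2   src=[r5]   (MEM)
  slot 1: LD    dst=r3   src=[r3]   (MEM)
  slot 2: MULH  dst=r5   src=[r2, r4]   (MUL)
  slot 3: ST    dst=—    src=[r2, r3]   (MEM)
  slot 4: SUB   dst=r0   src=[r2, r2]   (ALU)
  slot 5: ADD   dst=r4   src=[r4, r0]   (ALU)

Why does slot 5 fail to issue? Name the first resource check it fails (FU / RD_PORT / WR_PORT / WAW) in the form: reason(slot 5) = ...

slot 0 (MEM): ISSUE — free A2,Mu1,Ld1,B1 rp5 wp1
slot 1 (MEM): ISSUE — free A2,Mu1,Ld0,B1 rp4 wp0
slot 2 (MUL): stall WR_PORT — free A2,Mu1,Ld0,B1 rp4 wp0
slot 3 (MEM): stall FU — free A2,Mu1,Ld0,B1 rp4 wp0
slot 4 (ALU): stall WR_PORT — free A2,Mu1,Ld0,B1 rp4 wp0
slot 5 (ALU): stall WR_PORT — free A2,Mu1,Ld0,B1 rp4 wp0

reason(slot 5) = WR_PORT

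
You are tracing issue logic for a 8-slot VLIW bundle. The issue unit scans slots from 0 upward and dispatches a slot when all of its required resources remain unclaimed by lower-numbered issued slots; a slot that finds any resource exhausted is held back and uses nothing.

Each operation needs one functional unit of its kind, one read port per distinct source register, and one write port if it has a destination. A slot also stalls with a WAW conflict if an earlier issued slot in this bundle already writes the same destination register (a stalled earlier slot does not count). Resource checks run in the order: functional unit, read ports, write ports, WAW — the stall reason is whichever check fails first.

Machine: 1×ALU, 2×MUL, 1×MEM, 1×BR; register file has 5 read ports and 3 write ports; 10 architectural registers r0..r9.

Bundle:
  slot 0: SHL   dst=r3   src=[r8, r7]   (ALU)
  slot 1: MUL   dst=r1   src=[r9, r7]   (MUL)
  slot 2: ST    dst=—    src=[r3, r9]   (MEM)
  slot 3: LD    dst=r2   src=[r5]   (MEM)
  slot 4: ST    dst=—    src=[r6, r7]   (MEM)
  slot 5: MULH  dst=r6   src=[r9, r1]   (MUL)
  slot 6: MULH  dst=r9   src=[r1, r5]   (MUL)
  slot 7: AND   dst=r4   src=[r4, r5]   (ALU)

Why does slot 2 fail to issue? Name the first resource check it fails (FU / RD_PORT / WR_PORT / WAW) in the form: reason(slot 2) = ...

reason(slot 2) = RD_PORT

  0. ALU→r3 ⇒ go  {0A/2Mu/1Ld/1B | 3r 2w}
  1. MUL→r1 ⇒ go  {0A/1Mu/1Ld/1B | 1r 1w}
  2. MEM ⇒ no(RD_PORT)  {0A/1Mu/1Ld/1B | 1r 1w}
  3. MEM→r2 ⇒ go  {0A/1Mu/0Ld/1B | 0r 0w}
  4. MEM ⇒ no(FU)  {0A/1Mu/0Ld/1B | 0r 0w}
  5. MUL→r6 ⇒ no(RD_PORT)  {0A/1Mu/0Ld/1B | 0r 0w}
  6. MUL→r9 ⇒ no(RD_PORT)  {0A/1Mu/0Ld/1B | 0r 0w}
  7. ALU→r4 ⇒ no(FU)  {0A/1Mu/0Ld/1B | 0r 0w}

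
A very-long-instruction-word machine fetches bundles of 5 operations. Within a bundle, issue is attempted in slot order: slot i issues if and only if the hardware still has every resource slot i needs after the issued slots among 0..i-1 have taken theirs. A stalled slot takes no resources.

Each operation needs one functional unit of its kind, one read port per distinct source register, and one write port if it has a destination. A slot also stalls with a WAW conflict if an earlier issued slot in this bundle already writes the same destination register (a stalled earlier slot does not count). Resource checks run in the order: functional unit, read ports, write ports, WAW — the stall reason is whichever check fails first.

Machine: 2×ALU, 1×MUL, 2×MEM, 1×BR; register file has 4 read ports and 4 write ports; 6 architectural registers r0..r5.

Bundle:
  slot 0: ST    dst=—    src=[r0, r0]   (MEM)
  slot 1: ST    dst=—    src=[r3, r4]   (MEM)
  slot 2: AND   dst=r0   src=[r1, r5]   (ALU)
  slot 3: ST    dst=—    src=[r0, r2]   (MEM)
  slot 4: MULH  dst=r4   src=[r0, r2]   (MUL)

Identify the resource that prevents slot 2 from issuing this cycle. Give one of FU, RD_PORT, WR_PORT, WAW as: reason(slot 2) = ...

  0. MEM ⇒ go  {2A/1Mu/1Ld/1B | 3r 4w}
  1. MEM ⇒ go  {2A/1Mu/0Ld/1B | 1r 4w}
  2. ALU→r0 ⇒ no(RD_PORT)  {2A/1Mu/0Ld/1B | 1r 4w}
  3. MEM ⇒ no(FU)  {2A/1Mu/0Ld/1B | 1r 4w}
  4. MUL→r4 ⇒ no(RD_PORT)  {2A/1Mu/0Ld/1B | 1r 4w}

reason(slot 2) = RD_PORT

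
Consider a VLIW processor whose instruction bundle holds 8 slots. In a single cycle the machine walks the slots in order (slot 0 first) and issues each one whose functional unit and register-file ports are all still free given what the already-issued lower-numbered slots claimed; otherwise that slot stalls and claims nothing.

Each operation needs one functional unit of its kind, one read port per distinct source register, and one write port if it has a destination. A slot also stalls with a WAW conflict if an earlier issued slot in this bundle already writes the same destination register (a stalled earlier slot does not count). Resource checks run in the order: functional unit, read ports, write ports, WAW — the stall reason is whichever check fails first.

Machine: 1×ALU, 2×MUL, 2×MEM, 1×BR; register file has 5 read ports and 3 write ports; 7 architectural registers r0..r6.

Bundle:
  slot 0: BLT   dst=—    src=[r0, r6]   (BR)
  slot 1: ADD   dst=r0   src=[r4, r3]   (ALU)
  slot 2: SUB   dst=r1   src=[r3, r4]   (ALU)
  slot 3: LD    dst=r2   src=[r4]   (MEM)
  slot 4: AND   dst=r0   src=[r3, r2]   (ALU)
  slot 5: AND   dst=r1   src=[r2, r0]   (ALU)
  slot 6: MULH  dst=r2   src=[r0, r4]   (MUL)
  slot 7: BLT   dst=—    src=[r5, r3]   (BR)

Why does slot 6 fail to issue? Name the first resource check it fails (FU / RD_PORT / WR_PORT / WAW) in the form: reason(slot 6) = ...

  0. BR ⇒ go  {1A/2Mu/2Ld/0B | 3r 3w}
  1. ALU→r0 ⇒ go  {0A/2Mu/2Ld/0B | 1r 2w}
  2. ALU→r1 ⇒ no(FU)  {0A/2Mu/2Ld/0B | 1r 2w}
  3. MEM→r2 ⇒ go  {0A/2Mu/1Ld/0B | 0r 1w}
  4. ALU→r0 ⇒ no(FU)  {0A/2Mu/1Ld/0B | 0r 1w}
  5. ALU→r1 ⇒ no(FU)  {0A/2Mu/1Ld/0B | 0r 1w}
  6. MUL→r2 ⇒ no(RD_PORT)  {0A/2Mu/1Ld/0B | 0r 1w}
  7. BR ⇒ no(FU)  {0A/2Mu/1Ld/0B | 0r 1w}

reason(slot 6) = RD_PORT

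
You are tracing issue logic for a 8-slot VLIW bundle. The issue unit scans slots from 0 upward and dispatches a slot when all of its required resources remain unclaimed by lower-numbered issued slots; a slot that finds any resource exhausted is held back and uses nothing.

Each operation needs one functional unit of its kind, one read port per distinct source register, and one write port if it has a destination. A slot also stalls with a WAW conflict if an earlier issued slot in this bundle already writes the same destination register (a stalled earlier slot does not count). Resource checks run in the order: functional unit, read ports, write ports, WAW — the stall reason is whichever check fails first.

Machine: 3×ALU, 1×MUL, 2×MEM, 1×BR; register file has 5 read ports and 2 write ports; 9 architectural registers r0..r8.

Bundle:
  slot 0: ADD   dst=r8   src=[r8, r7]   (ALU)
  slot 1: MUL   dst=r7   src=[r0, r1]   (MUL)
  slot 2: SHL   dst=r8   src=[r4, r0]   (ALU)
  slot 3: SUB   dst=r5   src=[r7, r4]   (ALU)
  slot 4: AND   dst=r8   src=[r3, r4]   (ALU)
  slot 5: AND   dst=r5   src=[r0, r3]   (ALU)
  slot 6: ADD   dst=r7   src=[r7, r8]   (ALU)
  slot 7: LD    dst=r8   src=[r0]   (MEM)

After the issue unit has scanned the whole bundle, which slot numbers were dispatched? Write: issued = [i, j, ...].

slot 0 (ALU): ISSUE — free A2,Mu1,Ld2,B1 rp3 wp1
slot 1 (MUL): ISSUE — free A2,Mu0,Ld2,B1 rp1 wp0
slot 2 (ALU): stall RD_PORT — free A2,Mu0,Ld2,B1 rp1 wp0
slot 3 (ALU): stall RD_PORT — free A2,Mu0,Ld2,B1 rp1 wp0
slot 4 (ALU): stall RD_PORT — free A2,Mu0,Ld2,B1 rp1 wp0
slot 5 (ALU): stall RD_PORT — free A2,Mu0,Ld2,B1 rp1 wp0
slot 6 (ALU): stall RD_PORT — free A2,Mu0,Ld2,B1 rp1 wp0
slot 7 (MEM): stall WR_PORT — free A2,Mu0,Ld2,B1 rp1 wp0

issued = [0, 1]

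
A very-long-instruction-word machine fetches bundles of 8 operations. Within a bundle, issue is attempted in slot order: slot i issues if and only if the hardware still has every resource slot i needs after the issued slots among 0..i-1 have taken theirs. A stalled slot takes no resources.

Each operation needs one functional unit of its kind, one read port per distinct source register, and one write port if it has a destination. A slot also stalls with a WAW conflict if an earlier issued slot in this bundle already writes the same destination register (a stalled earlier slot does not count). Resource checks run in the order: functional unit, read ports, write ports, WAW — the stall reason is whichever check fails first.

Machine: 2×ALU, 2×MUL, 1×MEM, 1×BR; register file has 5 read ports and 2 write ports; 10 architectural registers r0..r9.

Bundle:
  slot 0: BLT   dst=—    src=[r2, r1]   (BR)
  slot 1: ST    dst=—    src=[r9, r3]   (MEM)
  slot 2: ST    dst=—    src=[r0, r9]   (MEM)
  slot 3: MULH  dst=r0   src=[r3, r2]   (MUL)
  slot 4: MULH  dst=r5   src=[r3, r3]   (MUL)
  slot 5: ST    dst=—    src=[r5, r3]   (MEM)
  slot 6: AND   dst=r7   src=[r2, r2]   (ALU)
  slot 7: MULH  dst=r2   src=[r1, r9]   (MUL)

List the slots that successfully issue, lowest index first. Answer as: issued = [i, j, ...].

  0. BR ⇒ go  {2A/2Mu/1Ld/0B | 3r 2w}
  1. MEM ⇒ go  {2A/2Mu/0Ld/0B | 1r 2w}
  2. MEM ⇒ no(FU)  {2A/2Mu/0Ld/0B | 1r 2w}
  3. MUL→r0 ⇒ no(RD_PORT)  {2A/2Mu/0Ld/0B | 1r 2w}
  4. MUL→r5 ⇒ go  {2A/1Mu/0Ld/0B | 0r 1w}
  5. MEM ⇒ no(FU)  {2A/1Mu/0Ld/0B | 0r 1w}
  6. ALU→r7 ⇒ no(RD_PORT)  {2A/1Mu/0Ld/0B | 0r 1w}
  7. MUL→r2 ⇒ no(RD_PORT)  {2A/1Mu/0Ld/0B | 0r 1w}

issued = [0, 1, 4]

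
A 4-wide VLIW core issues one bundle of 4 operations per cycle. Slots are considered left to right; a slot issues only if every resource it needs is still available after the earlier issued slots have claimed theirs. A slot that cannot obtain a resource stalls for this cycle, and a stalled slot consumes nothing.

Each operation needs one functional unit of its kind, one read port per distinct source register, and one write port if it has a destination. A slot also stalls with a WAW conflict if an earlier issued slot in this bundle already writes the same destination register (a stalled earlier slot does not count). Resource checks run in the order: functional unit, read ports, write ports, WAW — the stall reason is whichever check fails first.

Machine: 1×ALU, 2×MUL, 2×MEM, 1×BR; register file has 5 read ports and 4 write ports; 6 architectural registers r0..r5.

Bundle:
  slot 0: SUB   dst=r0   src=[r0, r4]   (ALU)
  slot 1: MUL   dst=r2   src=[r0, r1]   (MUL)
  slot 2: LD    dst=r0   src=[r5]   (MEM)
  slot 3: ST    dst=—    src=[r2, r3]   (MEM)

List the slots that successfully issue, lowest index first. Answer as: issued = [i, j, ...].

issued = [0, 1]

(0) want 1×ALU +2rd +1wr — yes → AL0|MU2|ME2|BR1|rd3|wr3
(1) want 1×MUL +2rd +1wr — yes → AL0|MU1|ME2|BR1|rd1|wr2
(2) want 1×MEM +1rd +1wr — WAW → AL0|MU1|ME2|BR1|rd1|wr2
(3) want 1×MEM +2rd +0wr — RD_PORT → AL0|MU1|ME2|BR1|rd1|wr2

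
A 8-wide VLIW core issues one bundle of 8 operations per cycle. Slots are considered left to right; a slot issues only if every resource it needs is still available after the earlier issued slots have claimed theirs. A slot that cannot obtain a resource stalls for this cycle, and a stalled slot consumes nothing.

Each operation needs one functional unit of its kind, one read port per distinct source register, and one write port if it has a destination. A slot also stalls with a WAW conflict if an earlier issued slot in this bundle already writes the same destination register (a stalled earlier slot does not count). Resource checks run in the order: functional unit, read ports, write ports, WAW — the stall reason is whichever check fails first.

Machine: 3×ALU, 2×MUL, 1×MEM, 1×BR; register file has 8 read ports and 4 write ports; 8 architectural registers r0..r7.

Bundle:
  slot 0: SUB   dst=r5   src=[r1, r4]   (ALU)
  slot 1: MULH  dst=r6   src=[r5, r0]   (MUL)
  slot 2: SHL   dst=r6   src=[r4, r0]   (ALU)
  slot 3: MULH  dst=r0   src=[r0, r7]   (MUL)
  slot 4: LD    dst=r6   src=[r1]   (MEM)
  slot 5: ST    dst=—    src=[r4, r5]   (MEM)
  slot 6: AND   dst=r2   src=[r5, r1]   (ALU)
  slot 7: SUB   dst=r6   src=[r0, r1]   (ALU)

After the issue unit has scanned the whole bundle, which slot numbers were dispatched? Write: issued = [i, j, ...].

issued = [0, 1, 3, 5]

  0. ALU→r5 ⇒ go  {2A/2Mu/1Ld/1B | 6r 3w}
  1. MUL→r6 ⇒ go  {2A/1Mu/1Ld/1B | 4r 2w}
  2. ALU→r6 ⇒ no(WAW)  {2A/1Mu/1Ld/1B | 4r 2w}
  3. MUL→r0 ⇒ go  {2A/0Mu/1Ld/1B | 2r 1w}
  4. MEM→r6 ⇒ no(WAW)  {2A/0Mu/1Ld/1B | 2r 1w}
  5. MEM ⇒ go  {2A/0Mu/0Ld/1B | 0r 1w}
  6. ALU→r2 ⇒ no(RD_PORT)  {2A/0Mu/0Ld/1B | 0r 1w}
  7. ALU→r6 ⇒ no(RD_PORT)  {2A/0Mu/0Ld/1B | 0r 1w}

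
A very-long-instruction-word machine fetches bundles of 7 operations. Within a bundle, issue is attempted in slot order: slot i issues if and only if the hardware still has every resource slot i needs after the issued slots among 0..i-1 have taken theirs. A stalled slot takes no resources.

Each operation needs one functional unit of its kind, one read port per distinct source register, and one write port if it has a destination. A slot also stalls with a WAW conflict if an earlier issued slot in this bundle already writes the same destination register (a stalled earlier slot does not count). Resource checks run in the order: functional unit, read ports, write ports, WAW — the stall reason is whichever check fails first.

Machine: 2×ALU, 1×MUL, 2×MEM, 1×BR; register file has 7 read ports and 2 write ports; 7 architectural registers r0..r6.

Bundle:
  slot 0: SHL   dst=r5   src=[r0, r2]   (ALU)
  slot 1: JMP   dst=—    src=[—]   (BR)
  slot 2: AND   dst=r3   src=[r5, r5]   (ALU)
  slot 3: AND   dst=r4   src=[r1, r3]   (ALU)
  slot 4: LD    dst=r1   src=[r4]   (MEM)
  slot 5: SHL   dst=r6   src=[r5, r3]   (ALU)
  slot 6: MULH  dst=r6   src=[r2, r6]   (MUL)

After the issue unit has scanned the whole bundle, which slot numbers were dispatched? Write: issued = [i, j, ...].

issued = [0, 1, 2]

#0 ALU src=r0,r2 dispatched  <A:1 Mu:1 Ld:2 B:1 rd:5 wr:1>
#1 BR src=- dispatched  <A:1 Mu:1 Ld:2 B:0 rd:5 wr:1>
#2 ALU src=r5,r5 dispatched  <A:0 Mu:1 Ld:2 B:0 rd:4 wr:0>
#3 ALU src=r1,r3 held:FU  <A:0 Mu:1 Ld:2 B:0 rd:4 wr:0>
#4 MEM src=r4 held:WR_PORT  <A:0 Mu:1 Ld:2 B:0 rd:4 wr:0>
#5 ALU src=r5,r3 held:FU  <A:0 Mu:1 Ld:2 B:0 rd:4 wr:0>
#6 MUL src=r2,r6 held:WR_PORT  <A:0 Mu:1 Ld:2 B:0 rd:4 wr:0>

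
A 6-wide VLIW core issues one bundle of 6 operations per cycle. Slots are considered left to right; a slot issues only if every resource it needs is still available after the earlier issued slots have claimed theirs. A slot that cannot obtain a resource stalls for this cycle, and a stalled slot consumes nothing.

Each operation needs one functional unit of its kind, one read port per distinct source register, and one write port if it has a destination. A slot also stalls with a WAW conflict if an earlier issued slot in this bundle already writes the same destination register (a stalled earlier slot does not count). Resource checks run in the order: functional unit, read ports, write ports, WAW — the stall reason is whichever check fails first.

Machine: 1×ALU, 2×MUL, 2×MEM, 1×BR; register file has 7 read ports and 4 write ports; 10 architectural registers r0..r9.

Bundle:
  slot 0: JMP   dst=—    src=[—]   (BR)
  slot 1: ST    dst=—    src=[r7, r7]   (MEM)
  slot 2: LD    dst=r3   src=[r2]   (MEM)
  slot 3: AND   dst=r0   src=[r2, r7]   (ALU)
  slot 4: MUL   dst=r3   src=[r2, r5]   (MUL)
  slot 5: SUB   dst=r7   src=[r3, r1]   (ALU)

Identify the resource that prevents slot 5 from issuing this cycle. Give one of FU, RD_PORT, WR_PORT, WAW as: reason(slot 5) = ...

reason(slot 5) = FU

slot 0 (BR): ISSUE — free A1,Mu2,Ld2,B0 rp7 wp4
slot 1 (MEM): ISSUE — free A1,Mu2,Ld1,B0 rp6 wp4
slot 2 (MEM): ISSUE — free A1,Mu2,Ld0,B0 rp5 wp3
slot 3 (ALU): ISSUE — free A0,Mu2,Ld0,B0 rp3 wp2
slot 4 (MUL): stall WAW — free A0,Mu2,Ld0,B0 rp3 wp2
slot 5 (ALU): stall FU — free A0,Mu2,Ld0,B0 rp3 wp2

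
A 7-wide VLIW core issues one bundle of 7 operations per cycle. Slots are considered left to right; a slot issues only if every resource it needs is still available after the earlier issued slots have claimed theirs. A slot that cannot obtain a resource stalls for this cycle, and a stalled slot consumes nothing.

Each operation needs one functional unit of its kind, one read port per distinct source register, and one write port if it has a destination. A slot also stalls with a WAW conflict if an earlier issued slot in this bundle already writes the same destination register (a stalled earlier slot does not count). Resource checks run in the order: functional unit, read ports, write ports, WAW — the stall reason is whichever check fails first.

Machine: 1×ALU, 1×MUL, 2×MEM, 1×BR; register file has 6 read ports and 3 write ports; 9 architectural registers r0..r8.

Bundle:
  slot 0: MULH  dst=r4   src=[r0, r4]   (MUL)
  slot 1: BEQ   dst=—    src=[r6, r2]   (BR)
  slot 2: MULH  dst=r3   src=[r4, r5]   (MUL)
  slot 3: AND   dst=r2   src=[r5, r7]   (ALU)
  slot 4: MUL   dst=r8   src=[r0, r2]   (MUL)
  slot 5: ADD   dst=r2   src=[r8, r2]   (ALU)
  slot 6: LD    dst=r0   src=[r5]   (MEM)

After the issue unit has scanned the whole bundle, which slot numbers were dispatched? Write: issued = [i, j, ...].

slot 0 (MUL): ISSUE — free A1,Mu0,Ld2,B1 rp4 wp2
slot 1 (BR): ISSUE — free A1,Mu0,Ld2,B0 rp2 wp2
slot 2 (MUL): stall FU — free A1,Mu0,Ld2,B0 rp2 wp2
slot 3 (ALU): ISSUE — free A0,Mu0,Ld2,B0 rp0 wp1
slot 4 (MUL): stall FU — free A0,Mu0,Ld2,B0 rp0 wp1
slot 5 (ALU): stall FU — free A0,Mu0,Ld2,B0 rp0 wp1
slot 6 (MEM): stall RD_PORT — free A0,Mu0,Ld2,B0 rp0 wp1

issued = [0, 1, 3]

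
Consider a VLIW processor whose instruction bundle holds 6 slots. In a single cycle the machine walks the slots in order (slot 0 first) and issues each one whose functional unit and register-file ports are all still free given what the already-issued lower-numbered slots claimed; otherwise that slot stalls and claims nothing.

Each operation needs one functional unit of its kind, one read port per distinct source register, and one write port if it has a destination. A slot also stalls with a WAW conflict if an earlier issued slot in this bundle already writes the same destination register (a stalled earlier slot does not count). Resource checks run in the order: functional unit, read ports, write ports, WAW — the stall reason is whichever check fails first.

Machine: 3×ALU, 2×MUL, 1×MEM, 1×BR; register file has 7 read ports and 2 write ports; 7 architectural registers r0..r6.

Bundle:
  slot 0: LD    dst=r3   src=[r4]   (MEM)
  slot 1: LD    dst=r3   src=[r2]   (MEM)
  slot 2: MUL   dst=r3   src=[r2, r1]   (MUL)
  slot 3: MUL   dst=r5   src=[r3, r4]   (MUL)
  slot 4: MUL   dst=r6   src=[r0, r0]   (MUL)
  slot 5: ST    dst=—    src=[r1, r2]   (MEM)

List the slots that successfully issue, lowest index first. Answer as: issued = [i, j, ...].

issued = [0, 3]

slot 0 (MEM): ISSUE — free A3,Mu2,Ld0,B1 rp6 wp1
slot 1 (MEM): stall FU — free A3,Mu2,Ld0,B1 rp6 wp1
slot 2 (MUL): stall WAW — free A3,Mu2,Ld0,B1 rp6 wp1
slot 3 (MUL): ISSUE — free A3,Mu1,Ld0,B1 rp4 wp0
slot 4 (MUL): stall WR_PORT — free A3,Mu1,Ld0,B1 rp4 wp0
slot 5 (MEM): stall FU — free A3,Mu1,Ld0,B1 rp4 wp0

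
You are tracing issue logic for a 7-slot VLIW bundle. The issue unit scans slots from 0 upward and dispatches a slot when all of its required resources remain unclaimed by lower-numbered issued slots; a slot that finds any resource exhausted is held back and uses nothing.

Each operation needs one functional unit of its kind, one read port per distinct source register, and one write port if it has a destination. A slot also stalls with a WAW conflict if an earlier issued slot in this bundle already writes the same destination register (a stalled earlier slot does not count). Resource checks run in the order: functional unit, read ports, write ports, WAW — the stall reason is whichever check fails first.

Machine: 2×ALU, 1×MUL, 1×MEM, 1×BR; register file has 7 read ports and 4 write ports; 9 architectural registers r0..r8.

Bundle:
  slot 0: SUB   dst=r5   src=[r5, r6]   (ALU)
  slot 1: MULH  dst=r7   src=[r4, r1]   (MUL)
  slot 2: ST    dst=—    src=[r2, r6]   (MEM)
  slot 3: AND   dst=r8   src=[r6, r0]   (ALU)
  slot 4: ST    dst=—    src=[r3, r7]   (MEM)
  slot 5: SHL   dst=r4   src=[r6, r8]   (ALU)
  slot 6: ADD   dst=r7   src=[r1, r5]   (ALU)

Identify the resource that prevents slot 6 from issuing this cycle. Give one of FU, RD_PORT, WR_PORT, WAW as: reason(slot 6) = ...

(0) want 1×ALU +2rd +1wr — yes → AL1|MU1|ME1|BR1|rd5|wr3
(1) want 1×MUL +2rd +1wr — yes → AL1|MU0|ME1|BR1|rd3|wr2
(2) want 1×MEM +2rd +0wr — yes → AL1|MU0|ME0|BR1|rd1|wr2
(3) want 1×ALU +2rd +1wr — RD_PORT → AL1|MU0|ME0|BR1|rd1|wr2
(4) want 1×MEM +2rd +0wr — FU → AL1|MU0|ME0|BR1|rd1|wr2
(5) want 1×ALU +2rd +1wr — RD_PORT → AL1|MU0|ME0|BR1|rd1|wr2
(6) want 1×ALU +2rd +1wr — RD_PORT → AL1|MU0|ME0|BR1|rd1|wr2

reason(slot 6) = RD_PORT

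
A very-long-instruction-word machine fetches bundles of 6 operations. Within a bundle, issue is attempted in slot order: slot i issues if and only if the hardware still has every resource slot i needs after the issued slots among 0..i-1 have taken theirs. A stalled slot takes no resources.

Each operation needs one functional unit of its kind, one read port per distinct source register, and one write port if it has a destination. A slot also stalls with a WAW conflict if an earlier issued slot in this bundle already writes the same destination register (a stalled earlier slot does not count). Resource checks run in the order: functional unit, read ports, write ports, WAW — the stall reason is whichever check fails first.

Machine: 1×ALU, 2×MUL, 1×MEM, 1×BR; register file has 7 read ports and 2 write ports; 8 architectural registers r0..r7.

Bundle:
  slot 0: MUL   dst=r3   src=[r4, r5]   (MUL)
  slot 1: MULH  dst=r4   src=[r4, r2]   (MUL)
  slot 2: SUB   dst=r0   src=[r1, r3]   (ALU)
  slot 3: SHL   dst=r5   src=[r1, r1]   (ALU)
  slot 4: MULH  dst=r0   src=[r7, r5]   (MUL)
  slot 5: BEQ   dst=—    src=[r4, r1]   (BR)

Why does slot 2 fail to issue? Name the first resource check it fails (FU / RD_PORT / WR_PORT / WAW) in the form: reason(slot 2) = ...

[0] MUL needs rd=2 wr=1: ok; after: ALU=1 MUL=1 MEM=1 BR=1, R=5, W=1
[1] MUL needs rd=2 wr=1: ok; after: ALU=1 MUL=0 MEM=1 BR=1, R=3, W=0
[2] ALU needs rd=2 wr=1: WR_PORT; after: ALU=1 MUL=0 MEM=1 BR=1, R=3, W=0
[3] ALU needs rd=1 wr=1: WR_PORT; after: ALU=1 MUL=0 MEM=1 BR=1, R=3, W=0
[4] MUL needs rd=2 wr=1: FU; after: ALU=1 MUL=0 MEM=1 BR=1, R=3, W=0
[5] BR needs rd=2 wr=0: ok; after: ALU=1 MUL=0 MEM=1 BR=0, R=1, W=0

reason(slot 2) = WR_PORT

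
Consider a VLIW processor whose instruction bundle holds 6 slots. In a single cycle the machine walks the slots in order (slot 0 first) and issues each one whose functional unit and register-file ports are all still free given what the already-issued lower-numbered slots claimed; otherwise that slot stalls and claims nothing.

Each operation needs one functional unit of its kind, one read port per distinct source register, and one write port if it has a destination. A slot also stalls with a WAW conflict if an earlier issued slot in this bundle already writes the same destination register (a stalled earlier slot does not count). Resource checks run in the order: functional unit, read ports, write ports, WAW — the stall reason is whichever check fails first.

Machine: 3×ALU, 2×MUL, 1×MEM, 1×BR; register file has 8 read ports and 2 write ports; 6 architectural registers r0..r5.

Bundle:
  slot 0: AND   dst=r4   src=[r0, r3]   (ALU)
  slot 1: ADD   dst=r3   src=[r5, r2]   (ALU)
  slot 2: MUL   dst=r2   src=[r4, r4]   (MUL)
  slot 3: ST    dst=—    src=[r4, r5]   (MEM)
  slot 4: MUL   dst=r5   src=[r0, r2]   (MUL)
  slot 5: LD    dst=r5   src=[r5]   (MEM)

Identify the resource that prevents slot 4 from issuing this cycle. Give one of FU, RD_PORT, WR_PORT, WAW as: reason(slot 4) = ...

reason(slot 4) = WR_PORT

slot 0 (ALU): ISSUE — free A2,Mu2,Ld1,B1 rp6 wp1
slot 1 (ALU): ISSUE — free A1,Mu2,Ld1,B1 rp4 wp0
slot 2 (MUL): stall WR_PORT — free A1,Mu2,Ld1,B1 rp4 wp0
slot 3 (MEM): ISSUE — free A1,Mu2,Ld0,B1 rp2 wp0
slot 4 (MUL): stall WR_PORT — free A1,Mu2,Ld0,B1 rp2 wp0
slot 5 (MEM): stall FU — free A1,Mu2,Ld0,B1 rp2 wp0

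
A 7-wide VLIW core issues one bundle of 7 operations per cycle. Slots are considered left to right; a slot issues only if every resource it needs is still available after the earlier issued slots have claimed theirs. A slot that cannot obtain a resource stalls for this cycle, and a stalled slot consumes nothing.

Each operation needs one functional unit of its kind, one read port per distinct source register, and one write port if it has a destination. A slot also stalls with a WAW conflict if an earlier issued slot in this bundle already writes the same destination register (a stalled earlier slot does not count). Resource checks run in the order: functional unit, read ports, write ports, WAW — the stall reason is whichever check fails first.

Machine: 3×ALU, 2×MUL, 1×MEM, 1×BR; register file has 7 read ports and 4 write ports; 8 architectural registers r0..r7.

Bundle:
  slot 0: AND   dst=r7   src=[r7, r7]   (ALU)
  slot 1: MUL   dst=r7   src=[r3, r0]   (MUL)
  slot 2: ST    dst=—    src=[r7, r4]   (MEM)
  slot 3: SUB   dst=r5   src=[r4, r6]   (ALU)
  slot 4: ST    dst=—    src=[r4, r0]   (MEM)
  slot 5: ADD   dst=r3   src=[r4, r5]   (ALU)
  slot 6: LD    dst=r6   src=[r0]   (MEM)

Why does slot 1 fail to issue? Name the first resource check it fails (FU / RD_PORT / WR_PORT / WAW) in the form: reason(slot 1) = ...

slot 0 (ALU): ISSUE — free A2,Mu2,Ld1,B1 rp6 wp3
slot 1 (MUL): stall WAW — free A2,Mu2,Ld1,B1 rp6 wp3
slot 2 (MEM): ISSUE — free A2,Mu2,Ld0,B1 rp4 wp3
slot 3 (ALU): ISSUE — free A1,Mu2,Ld0,B1 rp2 wp2
slot 4 (MEM): stall FU — free A1,Mu2,Ld0,B1 rp2 wp2
slot 5 (ALU): ISSUE — free A0,Mu2,Ld0,B1 rp0 wp1
slot 6 (MEM): stall FU — free A0,Mu2,Ld0,B1 rp0 wp1

reason(slot 1) = WAW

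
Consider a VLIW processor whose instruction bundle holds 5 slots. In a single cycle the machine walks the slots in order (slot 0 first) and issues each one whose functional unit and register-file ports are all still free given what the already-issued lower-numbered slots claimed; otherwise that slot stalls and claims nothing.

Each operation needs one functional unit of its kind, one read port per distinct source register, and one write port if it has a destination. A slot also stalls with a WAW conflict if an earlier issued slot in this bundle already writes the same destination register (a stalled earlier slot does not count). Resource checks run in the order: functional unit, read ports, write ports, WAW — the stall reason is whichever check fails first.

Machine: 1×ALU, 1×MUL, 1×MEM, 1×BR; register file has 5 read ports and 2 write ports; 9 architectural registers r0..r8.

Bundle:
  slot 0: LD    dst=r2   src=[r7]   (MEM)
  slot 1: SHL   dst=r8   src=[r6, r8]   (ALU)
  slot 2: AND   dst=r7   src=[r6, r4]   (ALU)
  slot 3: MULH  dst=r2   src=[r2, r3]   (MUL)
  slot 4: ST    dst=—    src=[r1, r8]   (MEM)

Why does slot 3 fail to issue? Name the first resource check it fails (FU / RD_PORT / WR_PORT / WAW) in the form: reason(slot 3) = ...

slot 0 (MEM): ISSUE — free A1,Mu1,Ld0,B1 rp4 wp1
slot 1 (ALU): ISSUE — free A0,Mu1,Ld0,B1 rp2 wp0
slot 2 (ALU): stall FU — free A0,Mu1,Ld0,B1 rp2 wp0
slot 3 (MUL): stall WR_PORT — free A0,Mu1,Ld0,B1 rp2 wp0
slot 4 (MEM): stall FU — free A0,Mu1,Ld0,B1 rp2 wp0

reason(slot 3) = WR_PORT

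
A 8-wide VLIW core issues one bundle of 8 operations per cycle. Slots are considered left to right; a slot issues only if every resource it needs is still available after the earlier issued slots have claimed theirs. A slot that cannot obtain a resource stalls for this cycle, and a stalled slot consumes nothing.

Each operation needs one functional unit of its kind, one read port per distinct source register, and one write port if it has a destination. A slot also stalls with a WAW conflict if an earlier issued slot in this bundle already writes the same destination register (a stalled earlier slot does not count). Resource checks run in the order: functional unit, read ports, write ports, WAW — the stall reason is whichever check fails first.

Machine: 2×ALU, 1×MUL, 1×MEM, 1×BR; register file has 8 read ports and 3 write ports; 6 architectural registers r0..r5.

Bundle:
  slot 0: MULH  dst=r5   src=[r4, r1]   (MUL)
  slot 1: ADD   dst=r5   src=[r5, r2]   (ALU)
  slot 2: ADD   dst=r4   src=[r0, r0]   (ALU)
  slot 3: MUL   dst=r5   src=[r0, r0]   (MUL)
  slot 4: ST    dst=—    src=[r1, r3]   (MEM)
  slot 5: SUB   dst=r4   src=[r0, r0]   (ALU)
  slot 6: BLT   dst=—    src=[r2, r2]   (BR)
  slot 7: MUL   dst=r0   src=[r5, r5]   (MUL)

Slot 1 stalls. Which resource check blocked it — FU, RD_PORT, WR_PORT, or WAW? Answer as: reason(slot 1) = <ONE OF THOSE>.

slot 0 (MUL): ISSUE — free A2,Mu0,Ld1,B1 rp6 wp2
slot 1 (ALU): stall WAW — free A2,Mu0,Ld1,B1 rp6 wp2
slot 2 (ALU): ISSUE — free A1,Mu0,Ld1,B1 rp5 wp1
slot 3 (MUL): stall FU — free A1,Mu0,Ld1,B1 rp5 wp1
slot 4 (MEM): ISSUE — free A1,Mu0,Ld0,B1 rp3 wp1
slot 5 (ALU): stall WAW — free A1,Mu0,Ld0,B1 rp3 wp1
slot 6 (BR): ISSUE — free A1,Mu0,Ld0,B0 rp2 wp1
slot 7 (MUL): stall FU — free A1,Mu0,Ld0,B0 rp2 wp1

reason(slot 1) = WAW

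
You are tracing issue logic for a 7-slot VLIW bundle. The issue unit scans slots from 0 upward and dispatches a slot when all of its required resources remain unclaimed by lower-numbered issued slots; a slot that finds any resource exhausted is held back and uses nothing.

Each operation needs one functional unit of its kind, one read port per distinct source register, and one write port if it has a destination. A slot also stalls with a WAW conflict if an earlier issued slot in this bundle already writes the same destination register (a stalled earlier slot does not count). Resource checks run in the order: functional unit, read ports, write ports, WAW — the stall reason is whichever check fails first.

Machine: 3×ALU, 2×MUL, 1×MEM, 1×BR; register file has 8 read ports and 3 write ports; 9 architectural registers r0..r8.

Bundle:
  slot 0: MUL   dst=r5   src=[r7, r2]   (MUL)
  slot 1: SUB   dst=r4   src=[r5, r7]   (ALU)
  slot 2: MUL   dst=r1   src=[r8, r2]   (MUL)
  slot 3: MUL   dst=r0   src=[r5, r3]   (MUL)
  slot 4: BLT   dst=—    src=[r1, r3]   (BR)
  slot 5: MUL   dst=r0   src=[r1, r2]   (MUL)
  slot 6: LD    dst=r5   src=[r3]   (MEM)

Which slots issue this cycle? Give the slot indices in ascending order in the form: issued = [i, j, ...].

issued = [0, 1, 2, 4]

(0) want 1×MUL +2rd +1wr — yes → AL3|MU1|ME1|BR1|rd6|wr2
(1) want 1×ALU +2rd +1wr — yes → AL2|MU1|ME1|BR1|rd4|wr1
(2) want 1×MUL +2rd +1wr — yes → AL2|MU0|ME1|BR1|rd2|wr0
(3) want 1×MUL +2rd +1wr — FU → AL2|MU0|ME1|BR1|rd2|wr0
(4) want 1×BR +2rd +0wr — yes → AL2|MU0|ME1|BR0|rd0|wr0
(5) want 1×MUL +2rd +1wr — FU → AL2|MU0|ME1|BR0|rd0|wr0
(6) want 1×MEM +1rd +1wr — RD_PORT → AL2|MU0|ME1|BR0|rd0|wr0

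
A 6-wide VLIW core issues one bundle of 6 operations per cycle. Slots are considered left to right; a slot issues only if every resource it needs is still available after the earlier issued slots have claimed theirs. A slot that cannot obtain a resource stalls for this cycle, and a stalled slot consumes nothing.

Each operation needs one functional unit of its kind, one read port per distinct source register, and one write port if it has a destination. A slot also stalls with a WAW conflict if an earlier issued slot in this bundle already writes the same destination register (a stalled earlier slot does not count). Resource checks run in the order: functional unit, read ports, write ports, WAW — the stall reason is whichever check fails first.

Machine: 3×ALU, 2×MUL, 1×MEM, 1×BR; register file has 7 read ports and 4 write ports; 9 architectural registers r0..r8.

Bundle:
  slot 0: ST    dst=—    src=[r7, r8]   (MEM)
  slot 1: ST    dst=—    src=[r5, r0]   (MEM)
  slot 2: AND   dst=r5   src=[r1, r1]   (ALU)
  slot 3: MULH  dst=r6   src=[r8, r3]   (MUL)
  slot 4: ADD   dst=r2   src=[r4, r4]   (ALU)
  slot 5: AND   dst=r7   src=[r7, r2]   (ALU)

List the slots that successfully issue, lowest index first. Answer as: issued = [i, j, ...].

  0. MEM ⇒ go  {3A/2Mu/0Ld/1B | 5r 4w}
  1. MEM ⇒ no(FU)  {3A/2Mu/0Ld/1B | 5r 4w}
  2. ALU→r5 ⇒ go  {2A/2Mu/0Ld/1B | 4r 3w}
  3. MUL→r6 ⇒ go  {2A/1Mu/0Ld/1B | 2r 2w}
  4. ALU→r2 ⇒ go  {1A/1Mu/0Ld/1B | 1r 1w}
  5. ALU→r7 ⇒ no(RD_PORT)  {1A/1Mu/0Ld/1B | 1r 1w}

issued = [0, 2, 3, 4]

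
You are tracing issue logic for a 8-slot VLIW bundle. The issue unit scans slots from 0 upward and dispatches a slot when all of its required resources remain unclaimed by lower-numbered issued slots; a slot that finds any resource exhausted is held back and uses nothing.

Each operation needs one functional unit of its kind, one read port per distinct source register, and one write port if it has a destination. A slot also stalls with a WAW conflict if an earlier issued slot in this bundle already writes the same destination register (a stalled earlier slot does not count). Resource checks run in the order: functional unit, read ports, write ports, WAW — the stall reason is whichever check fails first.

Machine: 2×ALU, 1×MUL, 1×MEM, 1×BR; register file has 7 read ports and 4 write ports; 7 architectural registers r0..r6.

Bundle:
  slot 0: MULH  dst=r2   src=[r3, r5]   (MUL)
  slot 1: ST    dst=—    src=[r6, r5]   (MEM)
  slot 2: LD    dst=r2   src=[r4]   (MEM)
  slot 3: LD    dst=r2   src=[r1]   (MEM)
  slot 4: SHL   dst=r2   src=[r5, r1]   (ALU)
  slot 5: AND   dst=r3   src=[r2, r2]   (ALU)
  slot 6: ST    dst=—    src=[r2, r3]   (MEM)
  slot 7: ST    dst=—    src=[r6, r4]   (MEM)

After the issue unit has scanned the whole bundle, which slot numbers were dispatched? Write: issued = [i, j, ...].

issued = [0, 1, 5]

#0 MUL src=r3,r5 dispatched  <A:2 Mu:0 Ld:1 B:1 rd:5 wr:3>
#1 MEM src=r6,r5 dispatched  <A:2 Mu:0 Ld:0 B:1 rd:3 wr:3>
#2 MEM src=r4 held:FU  <A:2 Mu:0 Ld:0 B:1 rd:3 wr:3>
#3 MEM src=r1 held:FU  <A:2 Mu:0 Ld:0 B:1 rd:3 wr:3>
#4 ALU src=r5,r1 held:WAW  <A:2 Mu:0 Ld:0 B:1 rd:3 wr:3>
#5 ALU src=r2,r2 dispatched  <A:1 Mu:0 Ld:0 B:1 rd:2 wr:2>
#6 MEM src=r2,r3 held:FU  <A:1 Mu:0 Ld:0 B:1 rd:2 wr:2>
#7 MEM src=r6,r4 held:FU  <A:1 Mu:0 Ld:0 B:1 rd:2 wr:2>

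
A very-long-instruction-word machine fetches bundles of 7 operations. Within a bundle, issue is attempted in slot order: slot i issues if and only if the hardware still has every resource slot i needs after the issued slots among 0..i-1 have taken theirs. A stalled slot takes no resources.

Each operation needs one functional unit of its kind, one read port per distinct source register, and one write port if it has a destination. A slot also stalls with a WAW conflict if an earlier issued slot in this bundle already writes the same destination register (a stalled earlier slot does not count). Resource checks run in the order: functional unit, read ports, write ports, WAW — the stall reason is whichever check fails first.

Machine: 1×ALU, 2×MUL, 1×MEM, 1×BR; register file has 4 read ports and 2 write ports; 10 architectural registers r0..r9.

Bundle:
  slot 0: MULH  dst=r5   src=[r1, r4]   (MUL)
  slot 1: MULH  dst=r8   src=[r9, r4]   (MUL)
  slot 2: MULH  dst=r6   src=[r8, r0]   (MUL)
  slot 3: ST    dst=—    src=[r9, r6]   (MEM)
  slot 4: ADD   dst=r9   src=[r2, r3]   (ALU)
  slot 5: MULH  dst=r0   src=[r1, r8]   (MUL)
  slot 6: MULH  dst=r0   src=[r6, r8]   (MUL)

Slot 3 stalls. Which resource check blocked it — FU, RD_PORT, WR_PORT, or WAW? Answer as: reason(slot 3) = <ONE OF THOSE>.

(0) want 1×MUL +2rd +1wr — yes → AL1|MU1|ME1|BR1|rd2|wr1
(1) want 1×MUL +2rd +1wr — yes → AL1|MU0|ME1|BR1|rd0|wr0
(2) want 1×MUL +2rd +1wr — FU → AL1|MU0|ME1|BR1|rd0|wr0
(3) want 1×MEM +2rd +0wr — RD_PORT → AL1|MU0|ME1|BR1|rd0|wr0
(4) want 1×ALU +2rd +1wr — RD_PORT → AL1|MU0|ME1|BR1|rd0|wr0
(5) want 1×MUL +2rd +1wr — FU → AL1|MU0|ME1|BR1|rd0|wr0
(6) want 1×MUL +2rd +1wr — FU → AL1|MU0|ME1|BR1|rd0|wr0

reason(slot 3) = RD_PORT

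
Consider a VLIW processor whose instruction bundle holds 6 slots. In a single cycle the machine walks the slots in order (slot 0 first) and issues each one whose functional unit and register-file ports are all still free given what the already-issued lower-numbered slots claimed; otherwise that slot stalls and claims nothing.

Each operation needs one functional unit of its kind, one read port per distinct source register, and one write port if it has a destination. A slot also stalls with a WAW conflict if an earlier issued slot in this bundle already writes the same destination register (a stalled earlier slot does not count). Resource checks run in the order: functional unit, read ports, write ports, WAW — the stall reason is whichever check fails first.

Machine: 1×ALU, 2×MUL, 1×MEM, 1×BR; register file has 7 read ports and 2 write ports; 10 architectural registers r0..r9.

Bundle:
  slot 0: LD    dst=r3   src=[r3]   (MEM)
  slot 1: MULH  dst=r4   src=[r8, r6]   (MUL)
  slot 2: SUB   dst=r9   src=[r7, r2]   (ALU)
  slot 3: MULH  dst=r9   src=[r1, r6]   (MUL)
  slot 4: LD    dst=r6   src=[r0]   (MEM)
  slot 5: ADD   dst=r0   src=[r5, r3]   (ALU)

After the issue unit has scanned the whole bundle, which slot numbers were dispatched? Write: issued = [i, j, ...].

issued = [0, 1]

[0] MEM needs rd=1 wr=1: ok; after: ALU=1 MUL=2 MEM=0 BR=1, R=6, W=1
[1] MUL needs rd=2 wr=1: ok; after: ALU=1 MUL=1 MEM=0 BR=1, R=4, W=0
[2] ALU needs rd=2 wr=1: WR_PORT; after: ALU=1 MUL=1 MEM=0 BR=1, R=4, W=0
[3] MUL needs rd=2 wr=1: WR_PORT; after: ALU=1 MUL=1 MEM=0 BR=1, R=4, W=0
[4] MEM needs rd=1 wr=1: FU; after: ALU=1 MUL=1 MEM=0 BR=1, R=4, W=0
[5] ALU needs rd=2 wr=1: WR_PORT; after: ALU=1 MUL=1 MEM=0 BR=1, R=4, W=0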